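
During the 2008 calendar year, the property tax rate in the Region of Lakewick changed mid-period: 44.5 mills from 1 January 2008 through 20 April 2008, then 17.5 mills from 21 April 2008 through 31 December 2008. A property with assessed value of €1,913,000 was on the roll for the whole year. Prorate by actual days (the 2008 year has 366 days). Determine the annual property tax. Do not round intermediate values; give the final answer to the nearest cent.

€49,142.15

1 January – 20 April 2008: 111 days at 44.5 mills → €1,913,000 × 4.45% × 111/366 = €25,817.6598
21 April – 31 December 2008: 255 days at 17.5 mills → €1,913,000 × 1.75% × 255/366 = €23,324.4877
Total = €49,142.1475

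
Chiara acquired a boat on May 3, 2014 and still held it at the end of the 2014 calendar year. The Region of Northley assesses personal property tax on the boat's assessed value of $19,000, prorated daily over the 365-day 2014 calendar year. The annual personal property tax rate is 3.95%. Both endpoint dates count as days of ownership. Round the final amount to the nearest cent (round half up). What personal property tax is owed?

Days held (May 3 – December 31, 2014): 243 out of 365
Tax = $19,000 × 3.95% × 243/365 = $499.6479

$499.65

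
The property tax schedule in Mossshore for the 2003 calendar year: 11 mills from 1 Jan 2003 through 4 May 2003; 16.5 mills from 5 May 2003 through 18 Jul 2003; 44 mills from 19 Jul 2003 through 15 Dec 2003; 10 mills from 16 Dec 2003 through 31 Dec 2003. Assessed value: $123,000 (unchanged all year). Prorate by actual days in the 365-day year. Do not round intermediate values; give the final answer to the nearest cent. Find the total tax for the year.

1 Jan – 4 May 2003: 124 days at 11 mills → $123,000 × 1.1% × 124/365 = $459.6493
5 May – 18 Jul 2003: 75 days at 16.5 mills → $123,000 × 1.65% × 75/365 = $417.0205
19 Jul – 15 Dec 2003: 150 days at 44 mills → $123,000 × 4.4% × 150/365 = $2,224.1096
16 Dec – 31 Dec 2003: 16 days at 10 mills → $123,000 × 1% × 16/365 = $53.9178
Total = $3,154.6973

$3,154.70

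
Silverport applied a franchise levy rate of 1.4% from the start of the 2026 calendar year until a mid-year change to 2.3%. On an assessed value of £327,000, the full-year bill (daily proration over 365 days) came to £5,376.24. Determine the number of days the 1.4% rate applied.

Let d = days at the first rate; then 365 − d days at the second rate.
£327,000 × [1.4%·d + 2.3%·(365−d)] / 365 = £5,376.24
Solving gives d = 266, so the new rate took effect on 24 September 2026.

266 days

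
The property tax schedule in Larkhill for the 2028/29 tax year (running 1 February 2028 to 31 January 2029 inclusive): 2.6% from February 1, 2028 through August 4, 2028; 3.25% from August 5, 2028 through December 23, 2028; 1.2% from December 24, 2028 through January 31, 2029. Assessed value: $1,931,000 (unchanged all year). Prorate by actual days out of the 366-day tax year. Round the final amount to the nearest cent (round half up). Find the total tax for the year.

February 1 – August 4, 2028: 186 days at 2.6% → $1,931,000 × 2.6% × 186/366 = $25,514.5246
August 5 – December 23, 2028: 141 days at 3.25% → $1,931,000 × 3.25% × 141/366 = $24,177.0697
December 24, 2028 – January 31, 2029: 39 days at 1.2% → $1,931,000 × 1.2% × 39/366 = $2,469.1475
Total = $52,160.7418

$52,160.74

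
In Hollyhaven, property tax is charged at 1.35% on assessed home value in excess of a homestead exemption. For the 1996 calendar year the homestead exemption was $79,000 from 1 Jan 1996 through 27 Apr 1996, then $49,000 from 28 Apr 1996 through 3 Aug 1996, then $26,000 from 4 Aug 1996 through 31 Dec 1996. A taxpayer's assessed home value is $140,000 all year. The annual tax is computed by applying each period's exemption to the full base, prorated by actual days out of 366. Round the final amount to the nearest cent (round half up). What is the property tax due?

1 Jan – 27 Apr 1996: 118 days, exemption $79,000 → ($140,000 − $79,000) × 1.35% × 118/366 = $265.5000
28 Apr – 3 Aug 1996: 98 days, exemption $49,000 → ($140,000 − $49,000) × 1.35% × 98/366 = $328.9426
4 Aug – 31 Dec 1996: 150 days, exemption $26,000 → ($140,000 − $26,000) × 1.35% × 150/366 = $630.7377
Total = $1,225.1803

$1,225.18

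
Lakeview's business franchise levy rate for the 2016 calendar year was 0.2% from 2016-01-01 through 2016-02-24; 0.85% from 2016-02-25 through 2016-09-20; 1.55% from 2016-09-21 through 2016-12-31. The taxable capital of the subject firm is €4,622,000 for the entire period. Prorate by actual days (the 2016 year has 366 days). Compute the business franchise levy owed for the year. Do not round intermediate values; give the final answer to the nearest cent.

2016-01-01 to 2016-02-24: 55 days at 0.2% → €4,622,000 × 0.2% × 55/366 = €1,389.1257
2016-02-25 to 2016-09-20: 209 days at 0.85% → €4,622,000 × 0.85% × 209/366 = €22,434.3798
2016-09-21 to 2016-12-31: 102 days at 1.55% → €4,622,000 × 1.55% × 102/366 = €19,965.5246
Total = €43,789.0301

€43,789.03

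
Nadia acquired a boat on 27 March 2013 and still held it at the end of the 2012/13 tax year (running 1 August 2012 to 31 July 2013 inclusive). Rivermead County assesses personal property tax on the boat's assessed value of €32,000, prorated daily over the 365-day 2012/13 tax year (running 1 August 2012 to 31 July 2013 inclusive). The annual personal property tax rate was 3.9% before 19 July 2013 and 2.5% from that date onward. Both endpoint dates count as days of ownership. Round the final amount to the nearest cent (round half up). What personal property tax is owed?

€418.28

27 March – 18 July 2013: 114 days at 3.9% → €32,000 × 3.9% × 114/365 = €389.7863
19 July – 31 July 2013: 13 days at 2.5% → €32,000 × 2.5% × 13/365 = €28.4932
Total = €418.2795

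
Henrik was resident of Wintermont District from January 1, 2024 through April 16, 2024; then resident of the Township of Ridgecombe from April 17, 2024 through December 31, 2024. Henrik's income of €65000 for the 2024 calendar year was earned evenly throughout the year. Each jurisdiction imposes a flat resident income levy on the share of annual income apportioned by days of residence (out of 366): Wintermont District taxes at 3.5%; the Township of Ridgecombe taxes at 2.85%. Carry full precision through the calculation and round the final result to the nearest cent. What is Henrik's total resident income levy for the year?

Wintermont District, January 1 – April 16, 2024: 107 days → €65000 × 3.5% × 107/366 = €665.0956
The Township of Ridgecombe, April 17 – December 31, 2024: 259 days → €65000 × 2.85% × 259/366 = €1310.9221
Total = €1976.0178

€1976.02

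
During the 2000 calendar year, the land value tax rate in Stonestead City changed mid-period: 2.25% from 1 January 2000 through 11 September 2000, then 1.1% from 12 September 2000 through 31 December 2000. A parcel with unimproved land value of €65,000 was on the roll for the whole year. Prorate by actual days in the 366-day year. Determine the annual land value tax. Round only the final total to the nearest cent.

1 January – 11 September 2000: 255 days at 2.25% → €65,000 × 2.25% × 255/366 = €1,018.9549
12 September – 31 December 2000: 111 days at 1.1% → €65,000 × 1.1% × 111/366 = €216.8443
Total = €1,235.7992

€1,235.80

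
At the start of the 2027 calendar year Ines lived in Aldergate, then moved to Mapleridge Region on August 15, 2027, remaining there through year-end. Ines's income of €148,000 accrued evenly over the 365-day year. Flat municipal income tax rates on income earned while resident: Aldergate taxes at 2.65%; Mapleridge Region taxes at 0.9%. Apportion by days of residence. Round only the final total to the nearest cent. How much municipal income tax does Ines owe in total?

€2,935.67

Aldergate, January 1 – August 14, 2027: 226 days → €148,000 × 2.65% × 226/365 = €2,428.4164
Mapleridge Region, August 15 – December 31, 2027: 139 days → €148,000 × 0.9% × 139/365 = €507.2548
Total = €2,935.6712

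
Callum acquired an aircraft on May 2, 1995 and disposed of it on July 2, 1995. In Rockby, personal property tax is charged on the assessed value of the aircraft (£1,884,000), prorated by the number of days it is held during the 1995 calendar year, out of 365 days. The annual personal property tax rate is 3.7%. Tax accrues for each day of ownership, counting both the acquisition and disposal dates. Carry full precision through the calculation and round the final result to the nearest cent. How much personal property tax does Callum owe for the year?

Days held (May 2 – July 2, 1995): 62 out of 365
Tax = £1,884,000 × 3.7% × 62/365 = £11,840.8110

£11,840.81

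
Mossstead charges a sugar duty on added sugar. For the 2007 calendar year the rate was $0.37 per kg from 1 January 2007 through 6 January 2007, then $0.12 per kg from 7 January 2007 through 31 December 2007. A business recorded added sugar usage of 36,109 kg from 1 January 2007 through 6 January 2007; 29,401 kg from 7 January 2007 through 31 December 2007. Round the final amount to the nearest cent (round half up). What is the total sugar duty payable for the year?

$16,888.45

1 January – 6 January 2007: 36,109 kg at $0.37/kg → $13,360.33
7 January – 31 December 2007: 29,401 kg at $0.12/kg → $3,528.12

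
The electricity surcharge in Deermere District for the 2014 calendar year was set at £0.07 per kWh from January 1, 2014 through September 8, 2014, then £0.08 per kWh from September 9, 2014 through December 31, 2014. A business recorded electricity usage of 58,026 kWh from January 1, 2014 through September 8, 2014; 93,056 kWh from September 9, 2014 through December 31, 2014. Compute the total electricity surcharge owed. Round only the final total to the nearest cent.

January 1 – September 8, 2014: 58,026 kWh at £0.07/kWh → £4,061.82
September 9 – December 31, 2014: 93,056 kWh at £0.08/kWh → £7,444.48

£11,506.30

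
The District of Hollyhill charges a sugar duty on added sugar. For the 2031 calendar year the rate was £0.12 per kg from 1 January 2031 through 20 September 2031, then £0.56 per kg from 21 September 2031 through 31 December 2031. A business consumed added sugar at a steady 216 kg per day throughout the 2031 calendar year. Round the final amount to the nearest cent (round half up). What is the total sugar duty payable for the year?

£19154.88

1 January – 20 September 2031: 263 days × 216 kg/day = 56,808 kg at £0.12/kg → £6816.96
21 September – 31 December 2031: 102 days × 216 kg/day = 22,032 kg at £0.56/kg → £12337.92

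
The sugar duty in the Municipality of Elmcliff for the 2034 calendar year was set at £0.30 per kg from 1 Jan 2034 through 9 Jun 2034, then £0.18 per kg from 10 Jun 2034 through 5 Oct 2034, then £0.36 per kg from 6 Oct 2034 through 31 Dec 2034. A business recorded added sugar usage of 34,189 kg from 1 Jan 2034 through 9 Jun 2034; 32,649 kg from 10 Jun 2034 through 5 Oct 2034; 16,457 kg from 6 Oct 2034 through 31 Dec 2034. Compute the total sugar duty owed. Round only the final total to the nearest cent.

£22,058.04

1 Jan – 9 Jun 2034: 34,189 kg at £0.30/kg → £10,256.70
10 Jun – 5 Oct 2034: 32,649 kg at £0.18/kg → £5,876.82
6 Oct – 31 Dec 2034: 16,457 kg at £0.36/kg → £5,924.52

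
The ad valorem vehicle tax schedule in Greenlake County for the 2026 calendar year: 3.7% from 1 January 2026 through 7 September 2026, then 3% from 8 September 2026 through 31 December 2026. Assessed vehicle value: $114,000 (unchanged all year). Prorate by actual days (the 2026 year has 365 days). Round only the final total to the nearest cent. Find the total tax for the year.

$3,966.58

1 January – 7 September 2026: 250 days at 3.7% → $114,000 × 3.7% × 250/365 = $2,889.0411
8 September – 31 December 2026: 115 days at 3% → $114,000 × 3% × 115/365 = $1,077.5342
Total = $3,966.5753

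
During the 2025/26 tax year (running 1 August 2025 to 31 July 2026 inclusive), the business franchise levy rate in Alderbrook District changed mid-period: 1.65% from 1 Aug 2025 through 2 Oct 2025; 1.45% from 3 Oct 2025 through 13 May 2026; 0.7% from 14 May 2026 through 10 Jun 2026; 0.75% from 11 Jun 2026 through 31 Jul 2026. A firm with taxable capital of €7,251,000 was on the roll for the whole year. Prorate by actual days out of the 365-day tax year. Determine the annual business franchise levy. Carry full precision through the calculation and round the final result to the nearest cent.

1 Aug – 2 Oct 2025: 63 days at 1.65% → €7,251,000 × 1.65% × 63/365 = €20,650.4507
3 Oct 2025 – 13 May 2026: 223 days at 1.45% → €7,251,000 × 1.45% × 223/365 = €64,235.9137
14 May – 10 Jun 2026: 28 days at 0.7% → €7,251,000 × 0.7% × 28/365 = €3,893.6877
11 Jun – 31 Jul 2026: 51 days at 0.75% → €7,251,000 × 0.75% × 51/365 = €7,598.6507
Total = €96,378.7027

€96,378.70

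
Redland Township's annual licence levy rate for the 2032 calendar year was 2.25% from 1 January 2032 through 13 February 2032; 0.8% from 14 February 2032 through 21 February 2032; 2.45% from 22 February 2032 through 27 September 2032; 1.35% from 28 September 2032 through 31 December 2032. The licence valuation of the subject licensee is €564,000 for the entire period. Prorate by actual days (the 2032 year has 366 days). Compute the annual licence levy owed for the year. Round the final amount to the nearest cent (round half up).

1 January – 13 February 2032: 44 days at 2.25% → €564,000 × 2.25% × 44/366 = €1,525.5738
14 February – 21 February 2032: 8 days at 0.8% → €564,000 × 0.8% × 8/366 = €98.6230
22 February – 27 September 2032: 219 days at 2.45% → €564,000 × 2.45% × 219/366 = €8,268.1475
28 September – 31 December 2032: 95 days at 1.35% → €564,000 × 1.35% × 95/366 = €1,976.3115
Total = €11,868.6557

€11,868.66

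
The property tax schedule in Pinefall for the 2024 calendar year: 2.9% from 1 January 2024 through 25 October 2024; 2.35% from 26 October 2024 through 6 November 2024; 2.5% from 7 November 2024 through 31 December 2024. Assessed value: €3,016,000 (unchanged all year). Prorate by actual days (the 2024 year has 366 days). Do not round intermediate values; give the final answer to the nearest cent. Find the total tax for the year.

1 January – 25 October 2024: 299 days at 2.9% → €3,016,000 × 2.9% × 299/366 = €71,452.8306
26 October – 6 November 2024: 12 days at 2.35% → €3,016,000 × 2.35% × 12/366 = €2,323.8033
7 November – 31 December 2024: 55 days at 2.5% → €3,016,000 × 2.5% × 55/366 = €11,330.6011
Total = €85,107.2350

€85,107.23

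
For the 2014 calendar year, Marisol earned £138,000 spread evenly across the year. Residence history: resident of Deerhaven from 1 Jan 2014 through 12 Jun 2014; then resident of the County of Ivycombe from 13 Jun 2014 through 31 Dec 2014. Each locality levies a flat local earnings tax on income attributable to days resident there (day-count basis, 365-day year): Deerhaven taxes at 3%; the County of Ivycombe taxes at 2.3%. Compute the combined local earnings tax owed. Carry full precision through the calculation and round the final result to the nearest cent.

£3,605.39

Deerhaven, 1 Jan – 12 Jun 2014: 163 days → £138,000 × 3% × 163/365 = £1,848.8219
The County of Ivycombe, 13 Jun – 31 Dec 2014: 202 days → £138,000 × 2.3% × 202/365 = £1,756.5699
Total = £3,605.3918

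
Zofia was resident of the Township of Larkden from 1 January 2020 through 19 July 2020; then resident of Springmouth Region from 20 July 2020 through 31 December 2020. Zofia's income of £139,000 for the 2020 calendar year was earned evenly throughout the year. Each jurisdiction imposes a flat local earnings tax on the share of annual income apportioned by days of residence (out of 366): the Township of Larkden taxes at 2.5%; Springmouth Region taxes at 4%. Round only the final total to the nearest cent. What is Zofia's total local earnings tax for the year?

£4,414.96

The Township of Larkden, 1 January – 19 July 2020: 201 days → £139,000 × 2.5% × 201/366 = £1,908.4016
Springmouth Region, 20 July – 31 December 2020: 165 days → £139,000 × 4% × 165/366 = £2,506.5574
Total = £4,414.9590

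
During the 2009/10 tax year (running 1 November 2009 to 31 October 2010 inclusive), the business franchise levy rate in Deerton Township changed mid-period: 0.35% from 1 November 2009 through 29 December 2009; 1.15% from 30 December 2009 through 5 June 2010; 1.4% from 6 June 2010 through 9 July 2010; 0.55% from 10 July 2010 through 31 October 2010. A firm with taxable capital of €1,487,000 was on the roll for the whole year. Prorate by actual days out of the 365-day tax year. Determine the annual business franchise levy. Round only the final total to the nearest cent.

1 November – 29 December 2009: 59 days at 0.35% → €1,487,000 × 0.35% × 59/365 = €841.2753
30 December 2009 – 5 June 2010: 158 days at 1.15% → €1,487,000 × 1.15% × 158/365 = €7,402.4082
6 June – 9 July 2010: 34 days at 1.4% → €1,487,000 × 1.4% × 34/365 = €1,939.2110
10 July – 31 October 2010: 114 days at 0.55% → €1,487,000 × 0.55% × 114/365 = €2,554.3808
Total = €12,737.2753

€12,737.28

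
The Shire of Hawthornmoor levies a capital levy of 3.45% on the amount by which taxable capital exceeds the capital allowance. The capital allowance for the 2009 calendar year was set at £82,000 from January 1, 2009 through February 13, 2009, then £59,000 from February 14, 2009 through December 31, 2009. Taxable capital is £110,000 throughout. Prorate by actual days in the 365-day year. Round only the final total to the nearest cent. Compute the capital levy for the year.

£1,663.85

January 1 – February 13, 2009: 44 days, exemption £82,000 → (£110,000 − £82,000) × 3.45% × 44/365 = £116.4493
February 14 – December 31, 2009: 321 days, exemption £59,000 → (£110,000 − £59,000) × 3.45% × 321/365 = £1,547.3959
Total = £1,663.8452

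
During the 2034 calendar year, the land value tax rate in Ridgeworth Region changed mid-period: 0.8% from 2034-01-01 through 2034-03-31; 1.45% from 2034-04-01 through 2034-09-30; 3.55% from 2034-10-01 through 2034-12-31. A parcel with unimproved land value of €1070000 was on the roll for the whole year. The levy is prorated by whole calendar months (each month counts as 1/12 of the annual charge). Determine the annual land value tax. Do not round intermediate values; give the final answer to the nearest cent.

2034-01-01 to 2034-03-31: 3 months at 0.8% → €1070000 × 0.8% × 3/12 = €2140.0000
2034-04-01 to 2034-09-30: 6 months at 1.45% → €1070000 × 1.45% × 6/12 = €7757.5000
2034-10-01 to 2034-12-31: 3 months at 3.55% → €1070000 × 3.55% × 3/12 = €9496.2500
Total = €19393.7500

€19393.75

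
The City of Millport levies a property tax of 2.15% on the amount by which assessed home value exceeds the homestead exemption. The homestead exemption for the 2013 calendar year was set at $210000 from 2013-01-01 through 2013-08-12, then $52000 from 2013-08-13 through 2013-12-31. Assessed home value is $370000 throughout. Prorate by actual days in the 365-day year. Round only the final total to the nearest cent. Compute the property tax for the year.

2013-01-01 to 2013-08-12: 224 days, exemption $210000 → ($370000 − $210000) × 2.15% × 224/365 = $2111.1233
2013-08-13 to 2013-12-31: 141 days, exemption $52000 → ($370000 − $52000) × 2.15% × 141/365 = $2641.1425
Total = $4752.2658

$4752.27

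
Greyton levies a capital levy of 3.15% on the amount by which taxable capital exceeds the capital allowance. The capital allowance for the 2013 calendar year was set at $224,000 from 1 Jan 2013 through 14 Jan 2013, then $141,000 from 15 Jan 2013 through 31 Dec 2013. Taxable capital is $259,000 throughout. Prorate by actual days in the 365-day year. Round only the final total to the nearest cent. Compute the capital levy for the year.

1 Jan – 14 Jan 2013: 14 days, exemption $224,000 → ($259,000 − $224,000) × 3.15% × 14/365 = $42.2877
15 Jan – 31 Dec 2013: 351 days, exemption $141,000 → ($259,000 − $141,000) × 3.15% × 351/365 = $3,574.4301
Total = $3,616.7178

$3,616.72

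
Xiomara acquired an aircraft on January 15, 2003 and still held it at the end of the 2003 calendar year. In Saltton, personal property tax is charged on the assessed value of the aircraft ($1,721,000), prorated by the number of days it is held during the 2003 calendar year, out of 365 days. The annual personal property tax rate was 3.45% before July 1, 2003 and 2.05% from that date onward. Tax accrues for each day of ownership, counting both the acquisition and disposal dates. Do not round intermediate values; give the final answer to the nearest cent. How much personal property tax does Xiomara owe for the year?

January 15 – June 30, 2003: 167 days at 3.45% → $1,721,000 × 3.45% × 167/365 = $27,165.8671
July 1 – December 31, 2003: 184 days at 2.05% → $1,721,000 × 2.05% × 184/365 = $17,785.2384
Total = $44,951.1055

$44,951.11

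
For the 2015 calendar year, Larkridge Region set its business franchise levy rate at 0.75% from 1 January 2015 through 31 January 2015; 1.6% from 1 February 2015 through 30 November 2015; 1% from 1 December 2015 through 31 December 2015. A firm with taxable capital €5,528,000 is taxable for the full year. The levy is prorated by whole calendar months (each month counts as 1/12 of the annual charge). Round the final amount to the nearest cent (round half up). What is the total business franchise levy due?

€81,768.33

1 January – 31 January 2015: 1 month at 0.75% → €5,528,000 × 0.75% × 1/12 = €3,455.0000
1 February – 30 November 2015: 10 months at 1.6% → €5,528,000 × 1.6% × 10/12 = €73,706.6667
1 December – 31 December 2015: 1 month at 1% → €5,528,000 × 1% × 1/12 = €4,606.6667
Total = €81,768.3333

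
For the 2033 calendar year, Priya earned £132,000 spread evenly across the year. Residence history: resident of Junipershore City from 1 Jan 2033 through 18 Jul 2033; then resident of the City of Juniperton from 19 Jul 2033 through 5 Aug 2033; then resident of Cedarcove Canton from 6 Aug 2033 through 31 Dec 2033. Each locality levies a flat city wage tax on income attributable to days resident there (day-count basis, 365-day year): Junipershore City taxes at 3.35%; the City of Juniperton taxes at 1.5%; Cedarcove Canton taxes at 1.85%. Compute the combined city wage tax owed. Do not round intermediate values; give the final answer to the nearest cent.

£3,498.72

Junipershore City, 1 Jan – 18 Jul 2033: 199 days → £132,000 × 3.35% × 199/365 = £2,410.8986
The City of Juniperton, 19 Jul – 5 Aug 2033: 18 days → £132,000 × 1.5% × 18/365 = £97.6438
Cedarcove Canton, 6 Aug – 31 Dec 2033: 148 days → £132,000 × 1.85% × 148/365 = £990.1808
Total = £3,498.7233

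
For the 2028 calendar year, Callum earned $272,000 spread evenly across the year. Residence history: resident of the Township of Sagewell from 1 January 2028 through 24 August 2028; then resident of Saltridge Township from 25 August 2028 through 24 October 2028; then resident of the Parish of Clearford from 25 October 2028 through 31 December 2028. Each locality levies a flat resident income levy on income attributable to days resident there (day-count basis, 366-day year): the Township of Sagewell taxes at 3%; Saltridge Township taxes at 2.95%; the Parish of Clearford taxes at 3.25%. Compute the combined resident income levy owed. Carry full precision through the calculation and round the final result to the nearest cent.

$8,263.67

The Township of Sagewell, 1 January – 24 August 2028: 237 days → $272,000 × 3% × 237/366 = $5,283.9344
Saltridge Township, 25 August – 24 October 2028: 61 days → $272,000 × 2.95% × 61/366 = $1,337.3333
The Parish of Clearford, 25 October – 31 December 2028: 68 days → $272,000 × 3.25% × 68/366 = $1,642.4044
Total = $8,263.6721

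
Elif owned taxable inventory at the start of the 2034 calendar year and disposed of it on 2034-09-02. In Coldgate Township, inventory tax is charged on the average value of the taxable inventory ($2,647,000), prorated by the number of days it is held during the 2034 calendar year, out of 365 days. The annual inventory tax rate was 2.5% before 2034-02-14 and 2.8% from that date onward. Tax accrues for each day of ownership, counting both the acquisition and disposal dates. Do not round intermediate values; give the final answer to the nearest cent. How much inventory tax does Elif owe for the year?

2034-01-01 to 2034-02-13: 44 days at 2.5% → $2,647,000 × 2.5% × 44/365 = $7,977.2603
2034-02-14 to 2034-09-02: 201 days at 2.8% → $2,647,000 × 2.8% × 201/365 = $40,814.5644
Total = $48,791.8247

$48,791.82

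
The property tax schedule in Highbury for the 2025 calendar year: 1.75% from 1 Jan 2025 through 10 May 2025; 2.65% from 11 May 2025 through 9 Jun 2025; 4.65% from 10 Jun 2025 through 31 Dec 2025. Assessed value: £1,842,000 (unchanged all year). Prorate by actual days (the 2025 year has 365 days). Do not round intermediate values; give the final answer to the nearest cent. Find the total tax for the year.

1 Jan – 10 May 2025: 130 days at 1.75% → £1,842,000 × 1.75% × 130/365 = £11,480.9589
11 May – 9 Jun 2025: 30 days at 2.65% → £1,842,000 × 2.65% × 30/365 = £4,012.0274
10 Jun – 31 Dec 2025: 205 days at 4.65% → £1,842,000 × 4.65% × 205/365 = £48,106.4795
Total = £63,599.4658

£63,599.47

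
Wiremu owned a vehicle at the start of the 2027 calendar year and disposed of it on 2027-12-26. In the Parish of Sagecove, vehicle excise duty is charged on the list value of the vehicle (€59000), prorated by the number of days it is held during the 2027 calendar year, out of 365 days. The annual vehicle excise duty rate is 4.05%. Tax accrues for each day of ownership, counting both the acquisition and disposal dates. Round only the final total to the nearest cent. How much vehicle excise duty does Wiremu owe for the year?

Days held (2027-01-01 to 2027-12-26): 360 out of 365
Tax = €59000 × 4.05% × 360/365 = €2356.7671

€2356.77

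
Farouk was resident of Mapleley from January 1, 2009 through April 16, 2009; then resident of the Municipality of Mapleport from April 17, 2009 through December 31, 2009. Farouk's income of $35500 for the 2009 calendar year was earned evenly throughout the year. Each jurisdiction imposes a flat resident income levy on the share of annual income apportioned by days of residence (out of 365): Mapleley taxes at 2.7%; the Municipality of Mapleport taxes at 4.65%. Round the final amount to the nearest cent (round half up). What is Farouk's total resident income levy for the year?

Mapleley, January 1 – April 16, 2009: 106 days → $35500 × 2.7% × 106/365 = $278.3589
The Municipality of Mapleport, April 17 – December 31, 2009: 259 days → $35500 × 4.65% × 259/365 = $1171.3541
Total = $1449.7130

$1449.71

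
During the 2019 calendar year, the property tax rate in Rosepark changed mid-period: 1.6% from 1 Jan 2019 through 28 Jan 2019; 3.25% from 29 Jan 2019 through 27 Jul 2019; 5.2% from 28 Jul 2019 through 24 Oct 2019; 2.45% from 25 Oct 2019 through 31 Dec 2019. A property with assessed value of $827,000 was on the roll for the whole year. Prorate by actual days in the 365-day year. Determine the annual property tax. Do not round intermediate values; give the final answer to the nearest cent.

$28,530.37

1 Jan – 28 Jan 2019: 28 days at 1.6% → $827,000 × 1.6% × 28/365 = $1,015.0575
29 Jan – 27 Jul 2019: 180 days at 3.25% → $827,000 × 3.25% × 180/365 = $13,254.6575
28 Jul – 24 Oct 2019: 89 days at 5.2% → $827,000 × 5.2% × 89/365 = $10,485.9068
25 Oct – 31 Dec 2019: 68 days at 2.45% → $827,000 × 2.45% × 68/365 = $3,774.7452
Total = $28,530.3671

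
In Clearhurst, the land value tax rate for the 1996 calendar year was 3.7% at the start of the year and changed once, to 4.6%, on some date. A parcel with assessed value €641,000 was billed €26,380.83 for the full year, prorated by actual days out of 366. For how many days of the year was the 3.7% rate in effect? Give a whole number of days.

197 days

Let d = days at the first rate; then 366 − d days at the second rate.
€641,000 × [3.7%·d + 4.6%·(366−d)] / 366 = €26,380.83
Solving gives d = 197, so the new rate took effect on July 16, 1996.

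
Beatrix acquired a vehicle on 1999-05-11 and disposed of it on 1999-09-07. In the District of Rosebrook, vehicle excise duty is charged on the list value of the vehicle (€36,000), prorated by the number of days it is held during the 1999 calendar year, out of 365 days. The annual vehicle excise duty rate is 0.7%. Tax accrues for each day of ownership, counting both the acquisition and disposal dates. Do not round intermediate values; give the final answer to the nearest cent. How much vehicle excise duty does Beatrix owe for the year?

€82.85

Days held (1999-05-11 to 1999-09-07): 120 out of 365
Tax = €36,000 × 0.7% × 120/365 = €82.8493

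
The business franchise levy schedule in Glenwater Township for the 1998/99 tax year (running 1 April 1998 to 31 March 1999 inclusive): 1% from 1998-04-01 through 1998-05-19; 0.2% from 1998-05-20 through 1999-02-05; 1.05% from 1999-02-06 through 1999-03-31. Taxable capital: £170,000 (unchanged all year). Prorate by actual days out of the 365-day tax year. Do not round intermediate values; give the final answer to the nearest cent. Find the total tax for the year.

1998-04-01 to 1998-05-19: 49 days at 1% → £170,000 × 1% × 49/365 = £228.2192
1998-05-20 to 1999-02-05: 262 days at 0.2% → £170,000 × 0.2% × 262/365 = £244.0548
1999-02-06 to 1999-03-31: 54 days at 1.05% → £170,000 × 1.05% × 54/365 = £264.0822
Total = £736.3562

£736.36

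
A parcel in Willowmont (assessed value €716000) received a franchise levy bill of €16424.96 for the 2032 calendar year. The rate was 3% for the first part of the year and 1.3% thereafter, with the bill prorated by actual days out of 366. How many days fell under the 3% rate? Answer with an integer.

214 days

Let d = days at the first rate; then 366 − d days at the second rate.
€716000 × [3%·d + 1.3%·(366−d)] / 366 = €16424.96
Solving gives d = 214, so the new rate took effect on 2 August 2032.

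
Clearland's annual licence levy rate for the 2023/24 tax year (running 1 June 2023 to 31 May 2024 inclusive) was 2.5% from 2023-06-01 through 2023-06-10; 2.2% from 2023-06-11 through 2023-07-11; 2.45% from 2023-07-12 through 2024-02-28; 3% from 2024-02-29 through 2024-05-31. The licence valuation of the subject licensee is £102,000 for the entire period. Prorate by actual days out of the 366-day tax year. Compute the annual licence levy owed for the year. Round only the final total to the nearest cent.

£2,621.34

2023-06-01 to 2023-06-10: 10 days at 2.5% → £102,000 × 2.5% × 10/366 = £69.6721
2023-06-11 to 2023-07-11: 31 days at 2.2% → £102,000 × 2.2% × 31/366 = £190.0656
2023-07-12 to 2024-02-28: 232 days at 2.45% → £102,000 × 2.45% × 232/366 = £1,584.0656
2024-02-29 to 2024-05-31: 93 days at 3% → £102,000 × 3% × 93/366 = £777.5410
Total = £2,621.3443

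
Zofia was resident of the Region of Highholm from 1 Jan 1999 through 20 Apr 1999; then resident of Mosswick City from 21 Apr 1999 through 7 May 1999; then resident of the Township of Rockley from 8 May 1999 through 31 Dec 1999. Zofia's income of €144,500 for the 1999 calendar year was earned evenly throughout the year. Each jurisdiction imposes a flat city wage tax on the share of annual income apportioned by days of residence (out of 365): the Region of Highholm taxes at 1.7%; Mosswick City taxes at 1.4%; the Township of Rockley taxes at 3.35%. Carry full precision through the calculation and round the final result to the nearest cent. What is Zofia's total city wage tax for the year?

€3,990.97

The Region of Highholm, 1 Jan – 20 Apr 1999: 110 days → €144,500 × 1.7% × 110/365 = €740.3151
Mosswick City, 21 Apr – 7 May 1999: 17 days → €144,500 × 1.4% × 17/365 = €94.2219
The Township of Rockley, 8 May – 31 Dec 1999: 238 days → €144,500 × 3.35% × 238/365 = €3,156.4342
Total = €3,990.9712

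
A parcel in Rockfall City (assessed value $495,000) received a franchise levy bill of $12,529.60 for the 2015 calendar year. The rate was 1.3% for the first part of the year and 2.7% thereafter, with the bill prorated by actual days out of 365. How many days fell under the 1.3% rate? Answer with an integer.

Let d = days at the first rate; then 365 − d days at the second rate.
$495,000 × [1.3%·d + 2.7%·(365−d)] / 365 = $12,529.60
Solving gives d = 44, so the new rate took effect on 14 February 2015.

44 days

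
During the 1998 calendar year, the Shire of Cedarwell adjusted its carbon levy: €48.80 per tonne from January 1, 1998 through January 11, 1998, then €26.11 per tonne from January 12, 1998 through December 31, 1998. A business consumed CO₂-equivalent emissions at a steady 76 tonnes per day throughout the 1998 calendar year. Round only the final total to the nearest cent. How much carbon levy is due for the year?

January 1 – January 11, 1998: 11 days × 76 tonnes/day = 836 tonnes at €48.80/tonne → €40796.80
January 12 – December 31, 1998: 354 days × 76 tonnes/day = 26,904 tonnes at €26.11/tonne → €702463.44

€743260.24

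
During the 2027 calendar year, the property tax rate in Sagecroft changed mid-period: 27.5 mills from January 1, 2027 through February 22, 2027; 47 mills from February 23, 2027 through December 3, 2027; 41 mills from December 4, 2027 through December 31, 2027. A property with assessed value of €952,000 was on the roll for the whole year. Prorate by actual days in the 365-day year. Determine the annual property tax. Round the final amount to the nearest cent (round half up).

January 1 – February 22, 2027: 53 days at 27.5 mills → €952,000 × 2.75% × 53/365 = €3,801.4795
February 23 – December 3, 2027: 284 days at 47 mills → €952,000 × 4.7% × 284/365 = €34,814.5096
December 4 – December 31, 2027: 28 days at 41 mills → €952,000 × 4.1% × 28/365 = €2,994.2356
Total = €41,610.2247

€41,610.22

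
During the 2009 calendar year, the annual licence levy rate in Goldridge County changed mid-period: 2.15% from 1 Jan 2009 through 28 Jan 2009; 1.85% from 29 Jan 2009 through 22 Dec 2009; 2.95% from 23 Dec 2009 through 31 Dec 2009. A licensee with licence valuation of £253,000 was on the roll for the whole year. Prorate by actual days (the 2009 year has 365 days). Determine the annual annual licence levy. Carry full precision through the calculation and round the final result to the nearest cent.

1 Jan – 28 Jan 2009: 28 days at 2.15% → £253,000 × 2.15% × 28/365 = £417.2767
29 Jan – 22 Dec 2009: 328 days at 1.85% → £253,000 × 1.85% × 328/365 = £4,206.0384
23 Dec – 31 Dec 2009: 9 days at 2.95% → £253,000 × 2.95% × 9/365 = £184.0315
Total = £4,807.3466

£4,807.35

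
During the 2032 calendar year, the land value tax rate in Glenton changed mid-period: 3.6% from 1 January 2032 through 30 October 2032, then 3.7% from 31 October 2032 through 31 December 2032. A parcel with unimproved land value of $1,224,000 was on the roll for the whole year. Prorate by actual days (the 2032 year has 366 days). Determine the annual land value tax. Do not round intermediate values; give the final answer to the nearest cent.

$44,271.34

1 January – 30 October 2032: 304 days at 3.6% → $1,224,000 × 3.6% × 304/366 = $36,599.6066
31 October – 31 December 2032: 62 days at 3.7% → $1,224,000 × 3.7% × 62/366 = $7,671.7377
Total = $44,271.3443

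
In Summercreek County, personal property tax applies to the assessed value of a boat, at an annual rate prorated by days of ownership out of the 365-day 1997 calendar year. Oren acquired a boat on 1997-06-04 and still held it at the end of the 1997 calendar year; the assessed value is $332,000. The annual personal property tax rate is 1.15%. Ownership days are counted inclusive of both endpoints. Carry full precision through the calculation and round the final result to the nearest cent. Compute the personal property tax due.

$2,207.12

Days held (1997-06-04 to 1997-12-31): 211 out of 365
Tax = $332,000 × 1.15% × 211/365 = $2,207.1178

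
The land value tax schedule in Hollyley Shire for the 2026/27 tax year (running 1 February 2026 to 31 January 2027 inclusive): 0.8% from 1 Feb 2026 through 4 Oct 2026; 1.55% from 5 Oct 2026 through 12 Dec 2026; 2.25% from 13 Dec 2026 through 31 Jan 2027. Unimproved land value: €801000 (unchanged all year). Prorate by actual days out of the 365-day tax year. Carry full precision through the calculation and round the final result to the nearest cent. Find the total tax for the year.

1 Feb – 4 Oct 2026: 246 days at 0.8% → €801000 × 0.8% × 246/365 = €4318.8164
5 Oct – 12 Dec 2026: 69 days at 1.55% → €801000 × 1.55% × 69/365 = €2347.0397
13 Dec 2026 – 31 Jan 2027: 50 days at 2.25% → €801000 × 2.25% × 50/365 = €2468.8356
Total = €9134.6918

€9134.69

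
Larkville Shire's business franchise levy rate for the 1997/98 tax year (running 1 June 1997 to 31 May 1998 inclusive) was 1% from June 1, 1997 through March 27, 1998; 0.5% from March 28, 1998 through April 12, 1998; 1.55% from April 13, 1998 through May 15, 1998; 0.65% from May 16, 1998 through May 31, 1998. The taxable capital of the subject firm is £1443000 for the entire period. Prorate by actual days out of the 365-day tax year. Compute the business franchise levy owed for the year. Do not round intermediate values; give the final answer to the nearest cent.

June 1, 1997 – March 27, 1998: 300 days at 1% → £1443000 × 1% × 300/365 = £11860.2740
March 28 – April 12, 1998: 16 days at 0.5% → £1443000 × 0.5% × 16/365 = £316.2740
April 13 – May 15, 1998: 33 days at 1.55% → £1443000 × 1.55% × 33/365 = £2022.1767
May 16 – May 31, 1998: 16 days at 0.65% → £1443000 × 0.65% × 16/365 = £411.1562
Total = £14609.8808

£14609.88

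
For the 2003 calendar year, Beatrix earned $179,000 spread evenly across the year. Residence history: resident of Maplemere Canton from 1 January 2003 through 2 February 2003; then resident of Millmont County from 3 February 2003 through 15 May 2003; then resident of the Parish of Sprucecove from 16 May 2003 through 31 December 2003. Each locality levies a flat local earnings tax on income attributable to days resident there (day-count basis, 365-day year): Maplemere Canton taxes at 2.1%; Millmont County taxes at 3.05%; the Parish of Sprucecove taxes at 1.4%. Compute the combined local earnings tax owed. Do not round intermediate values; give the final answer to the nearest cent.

$3,444.65

Maplemere Canton, 1 January – 2 February 2003: 33 days → $179,000 × 2.1% × 33/365 = $339.8548
Millmont County, 3 February – 15 May 2003: 102 days → $179,000 × 3.05% × 102/365 = $1,525.6685
The Parish of Sprucecove, 16 May – 31 December 2003: 230 days → $179,000 × 1.4% × 230/365 = $1,579.1233
Total = $3,444.6466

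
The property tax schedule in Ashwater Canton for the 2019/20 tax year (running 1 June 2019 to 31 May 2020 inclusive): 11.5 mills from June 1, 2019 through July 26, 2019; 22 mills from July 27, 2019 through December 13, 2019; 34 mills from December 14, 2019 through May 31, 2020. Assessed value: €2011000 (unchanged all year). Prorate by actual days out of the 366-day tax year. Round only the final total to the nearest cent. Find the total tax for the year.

€52220.07

June 1 – July 26, 2019: 56 days at 11.5 mills → €2011000 × 1.15% × 56/366 = €3538.4809
July 27 – December 13, 2019: 140 days at 22 mills → €2011000 × 2.2% × 140/366 = €16923.1694
December 14, 2019 – May 31, 2020: 170 days at 34 mills → €2011000 × 3.4% × 170/366 = €31758.4153
Total = €52220.0656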